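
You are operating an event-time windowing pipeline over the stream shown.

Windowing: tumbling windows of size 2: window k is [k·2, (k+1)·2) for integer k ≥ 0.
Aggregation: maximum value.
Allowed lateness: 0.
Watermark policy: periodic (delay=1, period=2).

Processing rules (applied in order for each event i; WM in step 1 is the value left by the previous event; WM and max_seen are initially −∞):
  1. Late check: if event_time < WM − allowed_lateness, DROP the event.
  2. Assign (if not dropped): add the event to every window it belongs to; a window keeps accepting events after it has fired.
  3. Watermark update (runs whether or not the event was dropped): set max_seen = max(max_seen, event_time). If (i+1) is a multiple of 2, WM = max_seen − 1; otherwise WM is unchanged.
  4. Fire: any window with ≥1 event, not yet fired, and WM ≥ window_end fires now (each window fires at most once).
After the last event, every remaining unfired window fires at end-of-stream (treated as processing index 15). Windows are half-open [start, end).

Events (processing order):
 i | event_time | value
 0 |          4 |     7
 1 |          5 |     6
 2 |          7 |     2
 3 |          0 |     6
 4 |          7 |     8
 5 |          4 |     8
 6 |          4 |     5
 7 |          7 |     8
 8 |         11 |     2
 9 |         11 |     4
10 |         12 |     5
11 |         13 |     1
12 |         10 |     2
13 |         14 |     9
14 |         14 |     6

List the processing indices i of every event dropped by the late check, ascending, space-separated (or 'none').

i=0 t=4 v=7: → [4,6); WM=−∞
i=1 t=5 v=6: → [4,6); WM=4
i=2 t=7 v=2: → [6,8); WM=4
i=3 t=0 v=6: DROP (t<4-0); WM=6; [4,6) fires=7
i=4 t=7 v=8: → [6,8); WM=6
i=5 t=4 v=8: DROP (t<6-0); WM=6
i=6 t=4 v=5: DROP (t<6-0); WM=6
i=7 t=7 v=8: → [6,8); WM=6
i=8 t=11 v=2: → [10,12); WM=6
i=9 t=11 v=4: → [10,12); WM=10; [6,8) fires=8
i=10 t=12 v=5: → [12,14); WM=10
i=11 t=13 v=1: → [12,14); WM=12; [10,12) fires=4
i=12 t=10 v=2: DROP (t<12-0); WM=12
i=13 t=14 v=9: → [14,16); WM=13
i=14 t=14 v=6: → [14,16); WM=13

3 5 6 12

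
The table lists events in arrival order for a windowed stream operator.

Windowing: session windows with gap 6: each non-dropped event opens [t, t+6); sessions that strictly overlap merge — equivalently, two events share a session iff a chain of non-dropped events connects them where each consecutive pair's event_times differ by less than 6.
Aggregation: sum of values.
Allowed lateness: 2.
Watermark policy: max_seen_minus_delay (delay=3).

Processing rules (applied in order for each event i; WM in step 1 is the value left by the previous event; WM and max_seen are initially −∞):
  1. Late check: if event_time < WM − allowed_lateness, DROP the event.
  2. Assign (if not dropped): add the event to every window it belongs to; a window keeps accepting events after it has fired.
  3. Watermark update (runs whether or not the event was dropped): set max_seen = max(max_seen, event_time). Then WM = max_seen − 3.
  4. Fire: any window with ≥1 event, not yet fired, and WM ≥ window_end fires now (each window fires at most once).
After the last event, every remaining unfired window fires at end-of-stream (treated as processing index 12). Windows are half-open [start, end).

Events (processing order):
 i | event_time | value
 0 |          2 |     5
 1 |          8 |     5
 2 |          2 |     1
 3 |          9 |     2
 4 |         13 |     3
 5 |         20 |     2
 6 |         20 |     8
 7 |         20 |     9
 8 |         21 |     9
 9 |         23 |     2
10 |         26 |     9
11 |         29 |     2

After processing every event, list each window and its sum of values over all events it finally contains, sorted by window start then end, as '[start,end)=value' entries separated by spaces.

[2,8)=5 [8,19)=10 [20,35)=41

i=0 t=2 v=5: → [2,8); WM=-1
i=1 t=8 v=5: → [8,14); WM=5
i=2 t=2 v=1: DROP (t<5-2); WM=5
i=3 t=9 v=2: → [8,15); WM=6
i=4 t=13 v=3: → [8,19); WM=10
i=5 t=20 v=2: → [20,26); WM=17
i=6 t=20 v=8: → [20,26); WM=17
i=7 t=20 v=9: → [20,26); WM=17
i=8 t=21 v=9: → [20,27); WM=18
i=9 t=23 v=2: → [20,29); WM=20
i=10 t=26 v=9: → [20,32); WM=23
i=11 t=29 v=2: → [20,35); WM=26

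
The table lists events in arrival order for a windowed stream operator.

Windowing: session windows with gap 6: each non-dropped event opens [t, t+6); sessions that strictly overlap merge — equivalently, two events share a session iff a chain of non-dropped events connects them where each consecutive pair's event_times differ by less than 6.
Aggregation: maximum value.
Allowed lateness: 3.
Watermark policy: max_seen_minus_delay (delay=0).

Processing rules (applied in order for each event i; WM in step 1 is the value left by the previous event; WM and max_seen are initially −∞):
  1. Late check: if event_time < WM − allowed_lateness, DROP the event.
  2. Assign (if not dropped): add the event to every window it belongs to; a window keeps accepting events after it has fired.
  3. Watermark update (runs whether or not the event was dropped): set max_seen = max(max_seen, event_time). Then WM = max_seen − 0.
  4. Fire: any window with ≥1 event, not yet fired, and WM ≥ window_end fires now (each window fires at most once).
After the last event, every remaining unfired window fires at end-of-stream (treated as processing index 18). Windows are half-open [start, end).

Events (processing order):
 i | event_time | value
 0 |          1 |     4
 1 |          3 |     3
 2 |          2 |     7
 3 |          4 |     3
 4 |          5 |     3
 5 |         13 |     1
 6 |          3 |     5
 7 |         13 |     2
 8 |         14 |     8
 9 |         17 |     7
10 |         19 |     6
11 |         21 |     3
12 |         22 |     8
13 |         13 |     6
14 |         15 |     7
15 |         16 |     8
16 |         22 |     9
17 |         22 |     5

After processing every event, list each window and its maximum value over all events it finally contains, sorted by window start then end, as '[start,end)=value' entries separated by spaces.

i=0 t=1 v=4: → [1,7); WM=1
i=1 t=3 v=3: → [1,9); WM=3
i=2 t=2 v=7: → [1,9); WM=3
i=3 t=4 v=3: → [1,10); WM=4
i=4 t=5 v=3: → [1,11); WM=5
i=5 t=13 v=1: → [13,19); WM=13
i=6 t=3 v=5: DROP (t<13-3); WM=13
i=7 t=13 v=2: → [13,19); WM=13
i=8 t=14 v=8: → [13,20); WM=14
i=9 t=17 v=7: → [13,23); WM=17
i=10 t=19 v=6: → [13,25); WM=19
i=11 t=21 v=3: → [13,27); WM=21
i=12 t=22 v=8: → [13,28); WM=22
i=13 t=13 v=6: DROP (t<22-3); WM=22
i=14 t=15 v=7: DROP (t<22-3); WM=22
i=15 t=16 v=8: DROP (t<22-3); WM=22
i=16 t=22 v=9: → [13,28); WM=22
i=17 t=22 v=5: → [13,28); WM=22

[1,11)=7 [13,28)=9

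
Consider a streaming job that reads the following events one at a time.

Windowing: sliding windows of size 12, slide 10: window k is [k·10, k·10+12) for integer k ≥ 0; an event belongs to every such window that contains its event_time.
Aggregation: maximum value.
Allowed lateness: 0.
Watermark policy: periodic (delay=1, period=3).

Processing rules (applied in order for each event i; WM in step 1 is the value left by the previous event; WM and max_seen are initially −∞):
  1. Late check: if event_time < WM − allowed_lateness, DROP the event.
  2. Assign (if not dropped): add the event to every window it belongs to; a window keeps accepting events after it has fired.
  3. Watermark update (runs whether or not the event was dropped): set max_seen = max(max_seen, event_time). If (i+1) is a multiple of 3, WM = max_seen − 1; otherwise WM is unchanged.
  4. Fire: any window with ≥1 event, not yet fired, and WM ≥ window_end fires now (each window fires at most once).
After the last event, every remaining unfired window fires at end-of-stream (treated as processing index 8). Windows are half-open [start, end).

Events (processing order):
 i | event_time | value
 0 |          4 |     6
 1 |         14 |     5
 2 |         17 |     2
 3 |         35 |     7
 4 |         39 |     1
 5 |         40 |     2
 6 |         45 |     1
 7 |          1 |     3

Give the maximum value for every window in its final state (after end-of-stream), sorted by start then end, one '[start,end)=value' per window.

i=0 t=4 v=6: → [0,12); WM=−∞
i=1 t=14 v=5: → [10,22); WM=−∞
i=2 t=17 v=2: → [10,22); WM=16; [0,12) fires=6
i=3 t=35 v=7: → [30,42); WM=16
i=4 t=39 v=1: → [30,42); WM=16
i=5 t=40 v=2: → [40,52),[30,42); WM=39; [10,22) fires=5
i=6 t=45 v=1: → [40,52); WM=39
i=7 t=1 v=3: DROP (t<39-0); WM=39

[0,12)=6 [10,22)=5 [30,42)=7 [40,52)=2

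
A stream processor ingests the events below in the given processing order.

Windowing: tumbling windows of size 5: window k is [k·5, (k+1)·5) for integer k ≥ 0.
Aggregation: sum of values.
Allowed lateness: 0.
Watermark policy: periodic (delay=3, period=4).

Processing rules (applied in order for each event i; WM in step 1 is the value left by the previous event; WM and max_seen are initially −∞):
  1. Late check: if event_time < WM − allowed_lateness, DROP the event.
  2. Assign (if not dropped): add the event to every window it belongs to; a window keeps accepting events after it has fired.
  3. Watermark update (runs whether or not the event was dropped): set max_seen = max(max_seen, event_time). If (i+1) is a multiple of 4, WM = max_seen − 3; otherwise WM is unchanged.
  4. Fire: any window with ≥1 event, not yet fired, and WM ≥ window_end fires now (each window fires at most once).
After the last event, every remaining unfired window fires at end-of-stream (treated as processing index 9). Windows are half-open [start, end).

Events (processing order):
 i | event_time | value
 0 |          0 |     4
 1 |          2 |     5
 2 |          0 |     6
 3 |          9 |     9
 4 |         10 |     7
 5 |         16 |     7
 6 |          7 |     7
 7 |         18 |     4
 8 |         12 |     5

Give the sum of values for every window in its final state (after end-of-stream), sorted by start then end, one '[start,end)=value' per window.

i=0 t=0 v=4: → [0,5); WM=−∞
i=1 t=2 v=5: → [0,5); WM=−∞
i=2 t=0 v=6: → [0,5); WM=−∞
i=3 t=9 v=9: → [5,10); WM=6; [0,5) fires=15
i=4 t=10 v=7: → [10,15); WM=6
i=5 t=16 v=7: → [15,20); WM=6
i=6 t=7 v=7: → [5,10); WM=6
i=7 t=18 v=4: → [15,20); WM=15; [5,10) fires=16 [10,15) fires=7
i=8 t=12 v=5: DROP (t<15-0); WM=15

[0,5)=15 [5,10)=16 [10,15)=7 [15,20)=11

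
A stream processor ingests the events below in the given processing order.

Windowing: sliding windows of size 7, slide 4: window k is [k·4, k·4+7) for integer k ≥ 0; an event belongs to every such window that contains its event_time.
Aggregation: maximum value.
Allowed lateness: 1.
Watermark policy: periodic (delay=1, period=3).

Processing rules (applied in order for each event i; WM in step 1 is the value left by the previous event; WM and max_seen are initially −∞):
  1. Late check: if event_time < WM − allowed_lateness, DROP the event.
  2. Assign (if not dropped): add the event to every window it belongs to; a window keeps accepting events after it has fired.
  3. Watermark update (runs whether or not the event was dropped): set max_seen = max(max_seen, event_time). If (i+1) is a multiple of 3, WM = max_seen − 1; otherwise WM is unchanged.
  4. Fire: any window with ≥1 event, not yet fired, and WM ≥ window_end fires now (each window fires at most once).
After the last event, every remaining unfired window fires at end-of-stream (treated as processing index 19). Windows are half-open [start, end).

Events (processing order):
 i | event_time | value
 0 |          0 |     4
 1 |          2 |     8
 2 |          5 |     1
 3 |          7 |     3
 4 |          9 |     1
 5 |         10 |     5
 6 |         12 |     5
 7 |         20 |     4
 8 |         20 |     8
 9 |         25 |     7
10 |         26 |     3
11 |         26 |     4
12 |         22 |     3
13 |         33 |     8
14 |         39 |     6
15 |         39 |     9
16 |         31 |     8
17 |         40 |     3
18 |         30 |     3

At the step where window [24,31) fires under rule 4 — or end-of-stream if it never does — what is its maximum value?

7

i=0 t=0 v=4: → [0,7); WM=−∞
i=1 t=2 v=8: → [0,7); WM=−∞
i=2 t=5 v=1: → [4,11),[0,7); WM=4
i=3 t=7 v=3: → [4,11); WM=4
i=4 t=9 v=1: → [8,15),[4,11); WM=4
i=5 t=10 v=5: → [8,15),[4,11); WM=9; [0,7) fires=8
i=6 t=12 v=5: → [12,19),[8,15); WM=9
i=7 t=20 v=4: → [20,27),[16,23); WM=9
i=8 t=20 v=8: → [20,27),[16,23); WM=19; [4,11) fires=5 [8,15) fires=5 [12,19) fires=5
i=9 t=25 v=7: → [24,31),[20,27); WM=19
i=10 t=26 v=3: → [24,31),[20,27); WM=19
i=11 t=26 v=4: → [24,31),[20,27); WM=25; [16,23) fires=8
i=12 t=22 v=3: DROP (t<25-1); WM=25
i=13 t=33 v=8: → [32,39),[28,35); WM=25
i=14 t=39 v=6: → [36,43); WM=38; [20,27) fires=8 [24,31) fires=7 [28,35) fires=8
i=15 t=39 v=9: → [36,43); WM=38
i=16 t=31 v=8: DROP (t<38-1); WM=38
i=17 t=40 v=3: → [40,47),[36,43); WM=39; [32,39) fires=8
i=18 t=30 v=3: DROP (t<39-1); WM=39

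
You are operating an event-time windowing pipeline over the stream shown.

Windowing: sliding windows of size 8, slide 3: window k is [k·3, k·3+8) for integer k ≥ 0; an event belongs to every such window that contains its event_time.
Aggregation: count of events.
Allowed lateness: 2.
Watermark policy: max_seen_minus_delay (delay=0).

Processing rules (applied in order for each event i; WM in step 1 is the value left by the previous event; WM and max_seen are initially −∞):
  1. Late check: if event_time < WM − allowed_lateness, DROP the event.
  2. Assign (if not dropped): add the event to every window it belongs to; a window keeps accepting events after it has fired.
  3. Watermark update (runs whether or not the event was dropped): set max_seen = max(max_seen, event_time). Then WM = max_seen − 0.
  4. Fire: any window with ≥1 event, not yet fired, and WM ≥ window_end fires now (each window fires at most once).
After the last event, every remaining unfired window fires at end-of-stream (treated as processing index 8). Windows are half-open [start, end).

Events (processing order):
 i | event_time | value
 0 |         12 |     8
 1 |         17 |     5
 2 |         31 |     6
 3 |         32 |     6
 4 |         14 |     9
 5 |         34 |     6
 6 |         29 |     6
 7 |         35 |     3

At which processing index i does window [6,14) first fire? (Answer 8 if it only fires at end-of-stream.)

i=0 t=12 v=8: → [12,20),[9,17),[6,14); WM=12
i=1 t=17 v=5: → [15,23),[12,20); WM=17; [6,14) fires=1 [9,17) fires=1
i=2 t=31 v=6: → [30,38),[27,35),[24,32); WM=31; [12,20) fires=2 [15,23) fires=1
i=3 t=32 v=6: → [30,38),[27,35); WM=32; [24,32) fires=1
i=4 t=14 v=9: DROP (t<32-2); WM=32
i=5 t=34 v=6: → [33,41),[30,38),[27,35); WM=34
i=6 t=29 v=6: DROP (t<34-2); WM=34
i=7 t=35 v=3: → [33,41),[30,38); WM=35; [27,35) fires=3

1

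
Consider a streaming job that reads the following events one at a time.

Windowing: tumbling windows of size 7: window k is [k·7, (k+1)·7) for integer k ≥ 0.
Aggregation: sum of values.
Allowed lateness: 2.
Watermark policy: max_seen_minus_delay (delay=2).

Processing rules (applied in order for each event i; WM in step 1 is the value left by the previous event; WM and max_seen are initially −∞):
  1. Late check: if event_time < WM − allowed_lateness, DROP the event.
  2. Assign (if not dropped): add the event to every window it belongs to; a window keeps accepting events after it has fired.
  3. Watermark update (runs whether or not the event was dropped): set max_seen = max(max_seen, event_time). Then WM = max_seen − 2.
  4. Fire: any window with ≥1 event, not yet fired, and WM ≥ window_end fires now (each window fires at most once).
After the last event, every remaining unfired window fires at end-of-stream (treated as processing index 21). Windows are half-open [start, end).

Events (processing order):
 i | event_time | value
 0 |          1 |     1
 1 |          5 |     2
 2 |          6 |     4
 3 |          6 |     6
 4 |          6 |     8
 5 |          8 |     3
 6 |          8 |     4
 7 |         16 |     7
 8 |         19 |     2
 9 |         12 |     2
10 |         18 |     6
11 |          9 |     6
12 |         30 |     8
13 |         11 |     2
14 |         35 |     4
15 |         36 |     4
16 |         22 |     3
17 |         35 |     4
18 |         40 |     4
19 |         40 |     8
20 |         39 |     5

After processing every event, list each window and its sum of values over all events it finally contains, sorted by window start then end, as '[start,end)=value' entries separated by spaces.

[0,7)=21 [7,14)=7 [14,21)=15 [28,35)=8 [35,42)=29

i=0 t=1 v=1: → [0,7); WM=-1
i=1 t=5 v=2: → [0,7); WM=3
i=2 t=6 v=4: → [0,7); WM=4
i=3 t=6 v=6: → [0,7); WM=4
i=4 t=6 v=8: → [0,7); WM=4
i=5 t=8 v=3: → [7,14); WM=6
i=6 t=8 v=4: → [7,14); WM=6
i=7 t=16 v=7: → [14,21); WM=14; [0,7) fires=21 [7,14) fires=7
i=8 t=19 v=2: → [14,21); WM=17
i=9 t=12 v=2: DROP (t<17-2); WM=17
i=10 t=18 v=6: → [14,21); WM=17
i=11 t=9 v=6: DROP (t<17-2); WM=17
i=12 t=30 v=8: → [28,35); WM=28; [14,21) fires=15
i=13 t=11 v=2: DROP (t<28-2); WM=28
i=14 t=35 v=4: → [35,42); WM=33
i=15 t=36 v=4: → [35,42); WM=34
i=16 t=22 v=3: DROP (t<34-2); WM=34
i=17 t=35 v=4: → [35,42); WM=34
i=18 t=40 v=4: → [35,42); WM=38; [28,35) fires=8
i=19 t=40 v=8: → [35,42); WM=38
i=20 t=39 v=5: → [35,42); WM=38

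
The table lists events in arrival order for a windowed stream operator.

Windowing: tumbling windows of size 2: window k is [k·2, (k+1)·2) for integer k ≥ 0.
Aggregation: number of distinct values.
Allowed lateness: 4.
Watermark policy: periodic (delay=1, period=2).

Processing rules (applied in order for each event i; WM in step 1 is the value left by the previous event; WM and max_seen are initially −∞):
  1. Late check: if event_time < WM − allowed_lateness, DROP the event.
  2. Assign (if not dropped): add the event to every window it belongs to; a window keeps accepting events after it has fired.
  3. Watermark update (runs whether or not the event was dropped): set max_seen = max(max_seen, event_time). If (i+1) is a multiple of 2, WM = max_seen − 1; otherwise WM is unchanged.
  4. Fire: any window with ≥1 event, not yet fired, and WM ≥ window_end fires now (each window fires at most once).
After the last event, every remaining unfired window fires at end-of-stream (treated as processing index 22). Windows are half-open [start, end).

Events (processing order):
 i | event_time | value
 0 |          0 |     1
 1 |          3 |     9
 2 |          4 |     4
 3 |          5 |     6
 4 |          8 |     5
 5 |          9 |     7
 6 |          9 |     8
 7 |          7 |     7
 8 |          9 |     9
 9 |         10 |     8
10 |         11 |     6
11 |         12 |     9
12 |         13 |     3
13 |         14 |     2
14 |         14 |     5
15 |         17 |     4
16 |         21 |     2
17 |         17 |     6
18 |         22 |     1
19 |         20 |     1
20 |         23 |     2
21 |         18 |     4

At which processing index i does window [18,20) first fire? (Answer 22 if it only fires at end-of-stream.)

i=0 t=0 v=1: → [0,2); WM=−∞
i=1 t=3 v=9: → [2,4); WM=2; [0,2) fires=1
i=2 t=4 v=4: → [4,6); WM=2
i=3 t=5 v=6: → [4,6); WM=4; [2,4) fires=1
i=4 t=8 v=5: → [8,10); WM=4
i=5 t=9 v=7: → [8,10); WM=8; [4,6) fires=2
i=6 t=9 v=8: → [8,10); WM=8
i=7 t=7 v=7: → [6,8); WM=8; [6,8) fires=1
i=8 t=9 v=9: → [8,10); WM=8
i=9 t=10 v=8: → [10,12); WM=9
i=10 t=11 v=6: → [10,12); WM=9
i=11 t=12 v=9: → [12,14); WM=11; [8,10) fires=4
i=12 t=13 v=3: → [12,14); WM=11
i=13 t=14 v=2: → [14,16); WM=13; [10,12) fires=2
i=14 t=14 v=5: → [14,16); WM=13
i=15 t=17 v=4: → [16,18); WM=16; [12,14) fires=2 [14,16) fires=2
i=16 t=21 v=2: → [20,22); WM=16
i=17 t=17 v=6: → [16,18); WM=20; [16,18) fires=2
i=18 t=22 v=1: → [22,24); WM=20
i=19 t=20 v=1: → [20,22); WM=21
i=20 t=23 v=2: → [22,24); WM=21
i=21 t=18 v=4: → [18,20); WM=22; [18,20) fires=1 [20,22) fires=2

21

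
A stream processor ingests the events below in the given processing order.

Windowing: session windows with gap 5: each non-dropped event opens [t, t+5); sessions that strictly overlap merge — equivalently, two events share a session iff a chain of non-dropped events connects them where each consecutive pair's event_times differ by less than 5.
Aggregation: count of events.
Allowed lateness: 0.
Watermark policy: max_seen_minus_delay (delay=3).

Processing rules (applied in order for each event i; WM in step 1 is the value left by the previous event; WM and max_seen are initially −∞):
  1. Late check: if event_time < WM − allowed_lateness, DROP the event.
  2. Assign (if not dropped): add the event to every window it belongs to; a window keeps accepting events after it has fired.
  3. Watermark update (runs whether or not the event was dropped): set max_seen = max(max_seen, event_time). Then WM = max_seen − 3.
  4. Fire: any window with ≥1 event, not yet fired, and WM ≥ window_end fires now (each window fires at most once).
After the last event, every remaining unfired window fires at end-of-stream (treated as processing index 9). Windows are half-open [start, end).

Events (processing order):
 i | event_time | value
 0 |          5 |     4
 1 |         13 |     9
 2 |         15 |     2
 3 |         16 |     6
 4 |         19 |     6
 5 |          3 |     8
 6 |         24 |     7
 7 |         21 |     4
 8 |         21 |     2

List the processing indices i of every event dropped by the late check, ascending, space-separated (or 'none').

5

i=0 t=5 v=4: → [5,10); WM=2
i=1 t=13 v=9: → [13,18); WM=10
i=2 t=15 v=2: → [13,20); WM=12
i=3 t=16 v=6: → [13,21); WM=13
i=4 t=19 v=6: → [13,24); WM=16
i=5 t=3 v=8: DROP (t<16-0); WM=16
i=6 t=24 v=7: → [24,29); WM=21
i=7 t=21 v=4: → [13,29); WM=21
i=8 t=21 v=2: → [13,29); WM=21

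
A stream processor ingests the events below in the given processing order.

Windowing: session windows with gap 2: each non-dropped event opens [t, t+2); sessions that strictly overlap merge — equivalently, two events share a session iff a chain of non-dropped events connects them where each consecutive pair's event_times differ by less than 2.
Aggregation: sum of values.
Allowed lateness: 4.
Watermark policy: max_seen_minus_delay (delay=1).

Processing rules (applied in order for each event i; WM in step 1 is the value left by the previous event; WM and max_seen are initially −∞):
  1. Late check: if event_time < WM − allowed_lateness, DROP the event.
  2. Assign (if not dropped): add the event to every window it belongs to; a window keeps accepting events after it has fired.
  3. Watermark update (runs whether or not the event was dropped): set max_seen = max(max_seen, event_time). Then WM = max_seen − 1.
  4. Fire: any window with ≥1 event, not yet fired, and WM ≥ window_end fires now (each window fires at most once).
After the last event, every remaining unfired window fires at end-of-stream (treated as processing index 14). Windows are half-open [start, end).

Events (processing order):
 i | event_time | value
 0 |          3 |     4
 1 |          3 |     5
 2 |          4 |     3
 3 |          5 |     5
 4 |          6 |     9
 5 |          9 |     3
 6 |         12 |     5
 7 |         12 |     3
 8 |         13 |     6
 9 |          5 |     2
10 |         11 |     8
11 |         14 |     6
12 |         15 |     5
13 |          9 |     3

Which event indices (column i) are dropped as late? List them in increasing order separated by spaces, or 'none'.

i=0 t=3 v=4: → [3,5); WM=2
i=1 t=3 v=5: → [3,5); WM=2
i=2 t=4 v=3: → [3,6); WM=3
i=3 t=5 v=5: → [3,7); WM=4
i=4 t=6 v=9: → [3,8); WM=5
i=5 t=9 v=3: → [9,11); WM=8
i=6 t=12 v=5: → [12,14); WM=11
i=7 t=12 v=3: → [12,14); WM=11
i=8 t=13 v=6: → [12,15); WM=12
i=9 t=5 v=2: DROP (t<12-4); WM=12
i=10 t=11 v=8: → [11,15); WM=12
i=11 t=14 v=6: → [11,16); WM=13
i=12 t=15 v=5: → [11,17); WM=14
i=13 t=9 v=3: DROP (t<14-4); WM=14

9 13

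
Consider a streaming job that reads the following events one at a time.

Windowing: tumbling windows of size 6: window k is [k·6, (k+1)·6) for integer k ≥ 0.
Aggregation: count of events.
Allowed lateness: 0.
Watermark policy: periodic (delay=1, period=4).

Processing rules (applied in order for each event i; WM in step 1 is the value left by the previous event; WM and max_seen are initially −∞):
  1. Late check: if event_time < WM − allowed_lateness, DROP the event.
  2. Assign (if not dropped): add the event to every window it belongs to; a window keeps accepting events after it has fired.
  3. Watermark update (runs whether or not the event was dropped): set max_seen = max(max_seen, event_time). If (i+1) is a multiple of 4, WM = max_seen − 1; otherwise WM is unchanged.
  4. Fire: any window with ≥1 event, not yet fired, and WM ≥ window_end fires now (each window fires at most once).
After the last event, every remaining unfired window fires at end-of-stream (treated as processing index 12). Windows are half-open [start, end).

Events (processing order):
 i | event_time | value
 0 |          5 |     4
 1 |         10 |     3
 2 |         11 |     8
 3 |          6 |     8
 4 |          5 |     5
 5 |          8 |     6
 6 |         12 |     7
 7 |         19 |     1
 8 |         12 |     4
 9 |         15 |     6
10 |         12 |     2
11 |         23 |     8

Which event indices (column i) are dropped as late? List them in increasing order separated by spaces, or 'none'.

4 5 8 9 10

i=0 t=5 v=4: → [0,6); WM=−∞
i=1 t=10 v=3: → [6,12); WM=−∞
i=2 t=11 v=8: → [6,12); WM=−∞
i=3 t=6 v=8: → [6,12); WM=10; [0,6) fires=1
i=4 t=5 v=5: DROP (t<10-0); WM=10
i=5 t=8 v=6: DROP (t<10-0); WM=10
i=6 t=12 v=7: → [12,18); WM=10
i=7 t=19 v=1: → [18,24); WM=18; [6,12) fires=3 [12,18) fires=1
i=8 t=12 v=4: DROP (t<18-0); WM=18
i=9 t=15 v=6: DROP (t<18-0); WM=18
i=10 t=12 v=2: DROP (t<18-0); WM=18
i=11 t=23 v=8: → [18,24); WM=22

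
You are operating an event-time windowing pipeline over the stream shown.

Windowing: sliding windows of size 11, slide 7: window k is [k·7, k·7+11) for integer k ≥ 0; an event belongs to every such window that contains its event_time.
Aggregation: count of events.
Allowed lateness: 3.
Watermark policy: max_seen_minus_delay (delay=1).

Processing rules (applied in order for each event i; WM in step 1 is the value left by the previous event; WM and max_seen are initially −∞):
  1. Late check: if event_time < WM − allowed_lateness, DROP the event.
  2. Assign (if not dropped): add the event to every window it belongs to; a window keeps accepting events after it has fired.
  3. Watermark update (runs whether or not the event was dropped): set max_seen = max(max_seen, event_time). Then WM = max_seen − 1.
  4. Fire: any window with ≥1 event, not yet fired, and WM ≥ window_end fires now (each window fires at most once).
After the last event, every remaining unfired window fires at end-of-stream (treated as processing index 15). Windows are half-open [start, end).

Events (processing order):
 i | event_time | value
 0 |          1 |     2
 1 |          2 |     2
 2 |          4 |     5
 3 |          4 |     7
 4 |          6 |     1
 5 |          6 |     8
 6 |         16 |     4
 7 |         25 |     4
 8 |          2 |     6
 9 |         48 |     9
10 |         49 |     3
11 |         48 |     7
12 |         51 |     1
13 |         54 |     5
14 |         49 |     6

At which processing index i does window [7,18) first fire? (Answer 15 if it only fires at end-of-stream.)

7

i=0 t=1 v=2: → [0,11); WM=0
i=1 t=2 v=2: → [0,11); WM=1
i=2 t=4 v=5: → [0,11); WM=3
i=3 t=4 v=7: → [0,11); WM=3
i=4 t=6 v=1: → [0,11); WM=5
i=5 t=6 v=8: → [0,11); WM=5
i=6 t=16 v=4: → [14,25),[7,18); WM=15; [0,11) fires=6
i=7 t=25 v=4: → [21,32); WM=24; [7,18) fires=1
i=8 t=2 v=6: DROP (t<24-3); WM=24
i=9 t=48 v=9: → [42,53); WM=47; [14,25) fires=1 [21,32) fires=1
i=10 t=49 v=3: → [49,60),[42,53); WM=48
i=11 t=48 v=7: → [42,53); WM=48
i=12 t=51 v=1: → [49,60),[42,53); WM=50
i=13 t=54 v=5: → [49,60); WM=53; [42,53) fires=4
i=14 t=49 v=6: DROP (t<53-3); WM=53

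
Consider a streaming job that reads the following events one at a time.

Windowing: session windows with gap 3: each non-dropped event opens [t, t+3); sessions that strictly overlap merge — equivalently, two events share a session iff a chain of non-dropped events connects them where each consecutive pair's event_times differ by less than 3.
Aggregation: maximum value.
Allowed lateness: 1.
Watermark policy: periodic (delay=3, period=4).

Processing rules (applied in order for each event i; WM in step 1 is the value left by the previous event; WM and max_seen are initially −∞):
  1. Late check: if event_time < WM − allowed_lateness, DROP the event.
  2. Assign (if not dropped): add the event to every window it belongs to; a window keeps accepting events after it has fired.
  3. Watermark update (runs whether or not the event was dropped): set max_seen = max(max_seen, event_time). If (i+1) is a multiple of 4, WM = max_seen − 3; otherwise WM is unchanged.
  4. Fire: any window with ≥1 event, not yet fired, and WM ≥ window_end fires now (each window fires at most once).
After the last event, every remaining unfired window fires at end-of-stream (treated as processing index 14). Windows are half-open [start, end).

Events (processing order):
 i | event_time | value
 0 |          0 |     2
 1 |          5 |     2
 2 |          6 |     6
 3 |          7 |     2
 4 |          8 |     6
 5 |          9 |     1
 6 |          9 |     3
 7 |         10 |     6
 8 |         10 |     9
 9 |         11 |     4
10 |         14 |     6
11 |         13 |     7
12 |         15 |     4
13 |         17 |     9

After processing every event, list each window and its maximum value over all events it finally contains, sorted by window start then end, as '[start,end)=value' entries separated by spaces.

i=0 t=0 v=2: → [0,3); WM=−∞
i=1 t=5 v=2: → [5,8); WM=−∞
i=2 t=6 v=6: → [5,9); WM=−∞
i=3 t=7 v=2: → [5,10); WM=4
i=4 t=8 v=6: → [5,11); WM=4
i=5 t=9 v=1: → [5,12); WM=4
i=6 t=9 v=3: → [5,12); WM=4
i=7 t=10 v=6: → [5,13); WM=7
i=8 t=10 v=9: → [5,13); WM=7
i=9 t=11 v=4: → [5,14); WM=7
i=10 t=14 v=6: → [14,17); WM=7
i=11 t=13 v=7: → [5,17); WM=11
i=12 t=15 v=4: → [5,18); WM=11
i=13 t=17 v=9: → [5,20); WM=11

[0,3)=2 [5,20)=9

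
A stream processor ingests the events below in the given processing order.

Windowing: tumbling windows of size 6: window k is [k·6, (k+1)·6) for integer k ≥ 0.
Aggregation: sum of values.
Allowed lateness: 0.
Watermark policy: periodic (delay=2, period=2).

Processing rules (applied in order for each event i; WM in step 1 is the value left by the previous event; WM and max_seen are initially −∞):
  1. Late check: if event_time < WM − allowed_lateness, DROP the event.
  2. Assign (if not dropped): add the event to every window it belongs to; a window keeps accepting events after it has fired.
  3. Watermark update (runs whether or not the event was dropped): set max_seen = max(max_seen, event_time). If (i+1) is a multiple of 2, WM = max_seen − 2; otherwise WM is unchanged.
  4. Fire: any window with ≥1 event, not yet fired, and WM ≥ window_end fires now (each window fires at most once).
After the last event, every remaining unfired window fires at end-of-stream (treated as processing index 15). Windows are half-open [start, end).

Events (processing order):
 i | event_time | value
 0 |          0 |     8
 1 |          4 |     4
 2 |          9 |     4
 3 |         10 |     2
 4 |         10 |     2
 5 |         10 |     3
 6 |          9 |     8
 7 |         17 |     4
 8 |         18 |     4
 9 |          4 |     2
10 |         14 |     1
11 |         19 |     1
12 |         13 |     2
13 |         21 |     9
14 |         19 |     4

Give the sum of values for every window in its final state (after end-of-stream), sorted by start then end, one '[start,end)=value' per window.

i=0 t=0 v=8: → [0,6); WM=−∞
i=1 t=4 v=4: → [0,6); WM=2
i=2 t=9 v=4: → [6,12); WM=2
i=3 t=10 v=2: → [6,12); WM=8; [0,6) fires=12
i=4 t=10 v=2: → [6,12); WM=8
i=5 t=10 v=3: → [6,12); WM=8
i=6 t=9 v=8: → [6,12); WM=8
i=7 t=17 v=4: → [12,18); WM=15; [6,12) fires=19
i=8 t=18 v=4: → [18,24); WM=15
i=9 t=4 v=2: DROP (t<15-0); WM=16
i=10 t=14 v=1: DROP (t<16-0); WM=16
i=11 t=19 v=1: → [18,24); WM=17
i=12 t=13 v=2: DROP (t<17-0); WM=17
i=13 t=21 v=9: → [18,24); WM=19; [12,18) fires=4
i=14 t=19 v=4: → [18,24); WM=19

[0,6)=12 [6,12)=19 [12,18)=4 [18,24)=18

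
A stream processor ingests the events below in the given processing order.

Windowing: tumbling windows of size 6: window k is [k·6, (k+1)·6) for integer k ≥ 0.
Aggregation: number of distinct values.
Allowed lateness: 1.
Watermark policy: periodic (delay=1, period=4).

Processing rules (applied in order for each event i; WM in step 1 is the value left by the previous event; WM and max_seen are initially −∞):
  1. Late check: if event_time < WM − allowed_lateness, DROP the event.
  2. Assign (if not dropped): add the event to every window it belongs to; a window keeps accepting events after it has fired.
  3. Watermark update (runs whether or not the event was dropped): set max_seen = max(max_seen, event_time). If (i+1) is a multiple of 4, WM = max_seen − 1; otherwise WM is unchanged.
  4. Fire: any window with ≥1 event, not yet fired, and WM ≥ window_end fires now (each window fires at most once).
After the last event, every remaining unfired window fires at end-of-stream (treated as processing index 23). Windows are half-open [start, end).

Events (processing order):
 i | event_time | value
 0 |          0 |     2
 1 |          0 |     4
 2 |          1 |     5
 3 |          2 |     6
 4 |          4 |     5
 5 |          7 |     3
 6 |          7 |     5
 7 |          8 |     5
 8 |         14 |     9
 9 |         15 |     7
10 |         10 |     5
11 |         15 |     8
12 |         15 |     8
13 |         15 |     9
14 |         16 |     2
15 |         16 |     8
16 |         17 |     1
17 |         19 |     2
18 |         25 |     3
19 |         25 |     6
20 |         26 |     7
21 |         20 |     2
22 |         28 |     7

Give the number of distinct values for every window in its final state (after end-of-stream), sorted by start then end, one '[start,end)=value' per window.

[0,6)=4 [6,12)=2 [12,18)=5 [18,24)=1 [24,30)=3

i=0 t=0 v=2: → [0,6); WM=−∞
i=1 t=0 v=4: → [0,6); WM=−∞
i=2 t=1 v=5: → [0,6); WM=−∞
i=3 t=2 v=6: → [0,6); WM=1
i=4 t=4 v=5: → [0,6); WM=1
i=5 t=7 v=3: → [6,12); WM=1
i=6 t=7 v=5: → [6,12); WM=1
i=7 t=8 v=5: → [6,12); WM=7; [0,6) fires=4
i=8 t=14 v=9: → [12,18); WM=7
i=9 t=15 v=7: → [12,18); WM=7
i=10 t=10 v=5: → [6,12); WM=7
i=11 t=15 v=8: → [12,18); WM=14; [6,12) fires=2
i=12 t=15 v=8: → [12,18); WM=14
i=13 t=15 v=9: → [12,18); WM=14
i=14 t=16 v=2: → [12,18); WM=14
i=15 t=16 v=8: → [12,18); WM=15
i=16 t=17 v=1: → [12,18); WM=15
i=17 t=19 v=2: → [18,24); WM=15
i=18 t=25 v=3: → [24,30); WM=15
i=19 t=25 v=6: → [24,30); WM=24; [12,18) fires=5 [18,24) fires=1
i=20 t=26 v=7: → [24,30); WM=24
i=21 t=20 v=2: DROP (t<24-1); WM=24
i=22 t=28 v=7: → [24,30); WM=24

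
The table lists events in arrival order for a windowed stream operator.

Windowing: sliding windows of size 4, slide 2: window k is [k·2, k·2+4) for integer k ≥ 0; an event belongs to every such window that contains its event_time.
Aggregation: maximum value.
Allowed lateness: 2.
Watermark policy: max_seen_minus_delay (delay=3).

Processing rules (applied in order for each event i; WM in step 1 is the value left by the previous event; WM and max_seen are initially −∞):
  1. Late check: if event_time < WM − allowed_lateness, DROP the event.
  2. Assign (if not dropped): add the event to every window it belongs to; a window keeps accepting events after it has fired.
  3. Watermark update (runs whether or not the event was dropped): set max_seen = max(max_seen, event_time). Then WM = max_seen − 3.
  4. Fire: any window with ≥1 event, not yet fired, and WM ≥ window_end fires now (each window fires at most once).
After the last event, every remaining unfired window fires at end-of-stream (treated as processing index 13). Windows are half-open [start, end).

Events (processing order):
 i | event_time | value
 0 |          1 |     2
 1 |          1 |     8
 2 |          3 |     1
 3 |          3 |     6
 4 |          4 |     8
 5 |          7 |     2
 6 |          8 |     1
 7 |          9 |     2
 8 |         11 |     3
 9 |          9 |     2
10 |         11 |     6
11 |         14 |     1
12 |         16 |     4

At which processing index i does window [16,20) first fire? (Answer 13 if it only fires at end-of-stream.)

13

i=0 t=1 v=2: → [0,4); WM=-2
i=1 t=1 v=8: → [0,4); WM=-2
i=2 t=3 v=1: → [2,6),[0,4); WM=0
i=3 t=3 v=6: → [2,6),[0,4); WM=0
i=4 t=4 v=8: → [4,8),[2,6); WM=1
i=5 t=7 v=2: → [6,10),[4,8); WM=4; [0,4) fires=8
i=6 t=8 v=1: → [8,12),[6,10); WM=5
i=7 t=9 v=2: → [8,12),[6,10); WM=6; [2,6) fires=8
i=8 t=11 v=3: → [10,14),[8,12); WM=8; [4,8) fires=8
i=9 t=9 v=2: → [8,12),[6,10); WM=8
i=10 t=11 v=6: → [10,14),[8,12); WM=8
i=11 t=14 v=1: → [14,18),[12,16); WM=11; [6,10) fires=2
i=12 t=16 v=4: → [16,20),[14,18); WM=13; [8,12) fires=6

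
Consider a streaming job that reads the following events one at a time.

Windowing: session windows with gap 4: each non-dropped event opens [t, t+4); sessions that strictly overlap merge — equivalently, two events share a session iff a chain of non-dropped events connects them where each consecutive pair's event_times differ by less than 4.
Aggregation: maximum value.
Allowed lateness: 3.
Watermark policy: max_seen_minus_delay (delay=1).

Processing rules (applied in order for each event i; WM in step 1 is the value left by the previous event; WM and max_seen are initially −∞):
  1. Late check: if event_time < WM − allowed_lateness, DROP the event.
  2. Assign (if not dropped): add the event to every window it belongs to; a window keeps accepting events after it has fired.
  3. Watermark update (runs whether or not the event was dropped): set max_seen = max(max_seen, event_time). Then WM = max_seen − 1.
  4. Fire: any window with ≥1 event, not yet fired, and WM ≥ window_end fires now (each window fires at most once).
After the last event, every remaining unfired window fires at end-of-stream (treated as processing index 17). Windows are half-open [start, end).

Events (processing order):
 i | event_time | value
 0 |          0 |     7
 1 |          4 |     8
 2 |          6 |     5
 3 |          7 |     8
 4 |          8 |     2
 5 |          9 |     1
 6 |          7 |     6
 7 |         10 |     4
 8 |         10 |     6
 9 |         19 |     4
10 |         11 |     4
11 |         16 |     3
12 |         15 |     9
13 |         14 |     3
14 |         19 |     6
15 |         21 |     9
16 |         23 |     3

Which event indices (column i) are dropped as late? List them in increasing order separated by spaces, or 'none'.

10 13

i=0 t=0 v=7: → [0,4); WM=-1
i=1 t=4 v=8: → [4,8); WM=3
i=2 t=6 v=5: → [4,10); WM=5
i=3 t=7 v=8: → [4,11); WM=6
i=4 t=8 v=2: → [4,12); WM=7
i=5 t=9 v=1: → [4,13); WM=8
i=6 t=7 v=6: → [4,13); WM=8
i=7 t=10 v=4: → [4,14); WM=9
i=8 t=10 v=6: → [4,14); WM=9
i=9 t=19 v=4: → [19,23); WM=18
i=10 t=11 v=4: DROP (t<18-3); WM=18
i=11 t=16 v=3: → [16,23); WM=18
i=12 t=15 v=9: → [15,23); WM=18
i=13 t=14 v=3: DROP (t<18-3); WM=18
i=14 t=19 v=6: → [15,23); WM=18
i=15 t=21 v=9: → [15,25); WM=20
i=16 t=23 v=3: → [15,27); WM=22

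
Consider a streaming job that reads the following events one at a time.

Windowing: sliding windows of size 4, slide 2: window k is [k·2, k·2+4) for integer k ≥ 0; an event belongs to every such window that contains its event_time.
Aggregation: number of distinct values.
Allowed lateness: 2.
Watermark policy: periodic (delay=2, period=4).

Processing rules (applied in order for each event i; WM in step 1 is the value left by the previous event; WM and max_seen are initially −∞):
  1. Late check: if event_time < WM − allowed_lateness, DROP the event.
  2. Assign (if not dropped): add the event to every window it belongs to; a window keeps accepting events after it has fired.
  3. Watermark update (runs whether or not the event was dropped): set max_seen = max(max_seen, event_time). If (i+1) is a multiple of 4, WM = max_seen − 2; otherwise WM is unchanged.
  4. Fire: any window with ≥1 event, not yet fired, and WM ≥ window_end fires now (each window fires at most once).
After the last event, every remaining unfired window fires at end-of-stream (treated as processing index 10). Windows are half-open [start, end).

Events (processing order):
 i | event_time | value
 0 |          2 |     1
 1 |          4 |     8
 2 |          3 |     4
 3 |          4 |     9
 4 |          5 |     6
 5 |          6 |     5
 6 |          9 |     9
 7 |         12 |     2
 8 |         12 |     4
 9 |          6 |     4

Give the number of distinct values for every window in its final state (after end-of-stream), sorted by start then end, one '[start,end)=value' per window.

[0,4)=2 [2,6)=5 [4,8)=4 [6,10)=2 [8,12)=1 [10,14)=2 [12,16)=2

i=0 t=2 v=1: → [2,6),[0,4); WM=−∞
i=1 t=4 v=8: → [4,8),[2,6); WM=−∞
i=2 t=3 v=4: → [2,6),[0,4); WM=−∞
i=3 t=4 v=9: → [4,8),[2,6); WM=2
i=4 t=5 v=6: → [4,8),[2,6); WM=2
i=5 t=6 v=5: → [6,10),[4,8); WM=2
i=6 t=9 v=9: → [8,12),[6,10); WM=2
i=7 t=12 v=2: → [12,16),[10,14); WM=10; [0,4) fires=2 [2,6) fires=5 [4,8) fires=4 [6,10) fires=2
i=8 t=12 v=4: → [12,16),[10,14); WM=10
i=9 t=6 v=4: DROP (t<10-2); WM=10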